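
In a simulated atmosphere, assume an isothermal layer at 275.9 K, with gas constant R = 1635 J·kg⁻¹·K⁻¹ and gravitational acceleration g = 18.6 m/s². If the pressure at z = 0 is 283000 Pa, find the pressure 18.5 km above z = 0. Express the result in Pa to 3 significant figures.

P ≈ 132000 Pa

Scale height: H = RT/g = 1635 × 275.9 / 18.6 = 24252 m.
Barometric formula: P = P₀ exp(−z/H).
z/H = 18500/24252 = 0.76282; exp(−0.76282) = 0.46635.
P = 283000 × 0.46635 = 131980 Pa.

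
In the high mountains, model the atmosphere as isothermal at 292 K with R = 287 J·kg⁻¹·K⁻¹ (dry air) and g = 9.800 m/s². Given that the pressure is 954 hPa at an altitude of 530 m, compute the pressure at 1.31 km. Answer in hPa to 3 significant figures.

Scale height: H = RT/g = 287 × 292 / 9.800 = 8551.4 m.
Between two levels, P₂ = P₁ exp(−Δz/H) with Δz = z₂ − z₁.
Δz = 1310.0 − 530.00 = 780.00 m; Δz/H = 780.00/8551.4 = 0.091213.
P₂ = 954 × exp(−0.091213) = 954 × 0.91282 = 870.83 hPa.

P ≈ 871 hPa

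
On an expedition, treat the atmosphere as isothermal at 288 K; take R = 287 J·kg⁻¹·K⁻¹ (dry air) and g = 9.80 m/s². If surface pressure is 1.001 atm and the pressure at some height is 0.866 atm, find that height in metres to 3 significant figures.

Scale height: H = RT/g = 287 × 288 / 9.80 = 8434.3 m.
Invert the barometric formula: z = H ln(P₀/P).
P₀/P = 1.001/0.866 = 1.1559; ln(1.1559) = 0.14488.
z = 8434.3 × 0.14488 = 1222.0 m.

z ≈ 1220 m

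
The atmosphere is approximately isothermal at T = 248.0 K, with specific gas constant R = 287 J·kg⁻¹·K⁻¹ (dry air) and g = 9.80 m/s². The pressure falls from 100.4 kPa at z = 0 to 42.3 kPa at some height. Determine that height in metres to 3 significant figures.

Scale height: H = RT/g = 287 × 248.0 / 9.80 = 7262.9 m.
Invert the barometric formula: z = H ln(P₀/P).
P₀/P = 100.4/42.3 = 2.3735; ln(2.3735) = 0.86437.
z = 7262.9 × 0.86437 = 6277.8 m.

z ≈ 6280 m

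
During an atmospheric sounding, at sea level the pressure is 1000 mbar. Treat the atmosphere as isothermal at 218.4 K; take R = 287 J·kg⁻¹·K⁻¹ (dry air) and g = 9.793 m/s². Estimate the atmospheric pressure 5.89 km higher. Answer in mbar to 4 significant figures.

Scale height: H = RT/g = 287 × 218.4 / 9.793 = 6400.6 m.
Barometric formula: P = P₀ exp(−z/H).
z/H = 5890.0/6400.6 = 0.92023; exp(−0.92023) = 0.39843.
P = 1000 × 0.39843 = 398.43 mbar.

P ≈ 398.4 mbar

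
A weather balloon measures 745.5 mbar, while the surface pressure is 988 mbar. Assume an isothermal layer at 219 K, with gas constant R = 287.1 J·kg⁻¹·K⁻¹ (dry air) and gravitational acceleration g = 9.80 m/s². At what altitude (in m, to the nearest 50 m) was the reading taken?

Scale height: H = RT/g = 287.1 × 219 / 9.80 = 6415.8 m.
Invert the barometric formula: z = H ln(P₀/P).
P₀/P = 988/745.5 = 1.3253; ln(1.3253) = 0.28164.
z = 6415.8 × 0.28164 = 1806.9 m.

z ≈ 1800 m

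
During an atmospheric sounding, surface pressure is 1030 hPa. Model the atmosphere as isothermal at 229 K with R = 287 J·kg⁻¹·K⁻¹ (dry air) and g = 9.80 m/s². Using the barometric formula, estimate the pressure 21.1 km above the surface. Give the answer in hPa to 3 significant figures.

P ≈ 44.3 hPa

Scale height: H = RT/g = 287 × 229 / 9.80 = 6706.4 m.
Barometric formula: P = P₀ exp(−z/H).
z/H = 21100/6706.4 = 3.1462; exp(−3.1462) = 0.043015.
P = 1030 × 0.043015 = 44.305 hPa.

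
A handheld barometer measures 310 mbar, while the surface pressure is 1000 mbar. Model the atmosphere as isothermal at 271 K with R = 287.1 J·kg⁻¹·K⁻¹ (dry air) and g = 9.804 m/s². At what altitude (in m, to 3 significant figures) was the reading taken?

Scale height: H = RT/g = 287.1 × 271 / 9.804 = 7936.0 m.
Invert the barometric formula: z = H ln(P₀/P).
P₀/P = 1000/310 = 3.2258; ln(3.2258) = 1.1712.
z = 7936.0 × 1.1712 = 9294.6 m.

z ≈ 9290 m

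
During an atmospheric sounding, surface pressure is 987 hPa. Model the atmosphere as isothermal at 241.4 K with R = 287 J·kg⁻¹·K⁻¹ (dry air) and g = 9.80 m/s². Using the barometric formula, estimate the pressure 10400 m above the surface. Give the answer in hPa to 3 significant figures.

P ≈ 227 hPa

Scale height: H = RT/g = 287 × 241.4 / 9.80 = 7069.6 m.
Barometric formula: P = P₀ exp(−z/H).
z/H = 10400/7069.6 = 1.4711; exp(−1.4711) = 0.22967.
P = 987 × 0.22967 = 226.68 hPa.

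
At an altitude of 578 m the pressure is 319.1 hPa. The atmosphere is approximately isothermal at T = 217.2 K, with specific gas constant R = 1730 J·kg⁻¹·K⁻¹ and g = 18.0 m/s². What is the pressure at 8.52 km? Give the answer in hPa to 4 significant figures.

P ≈ 218.1 hPa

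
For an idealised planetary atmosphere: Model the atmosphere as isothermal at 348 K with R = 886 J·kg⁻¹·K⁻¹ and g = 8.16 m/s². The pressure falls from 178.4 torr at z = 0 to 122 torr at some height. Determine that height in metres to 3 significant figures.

z ≈ 14400 m

Scale height: H = RT/g = 886 × 348 / 8.16 = 37785 m.
Invert the barometric formula: z = H ln(P₀/P).
P₀/P = 178.4/122 = 1.4623; ln(1.4623) = 0.38001.
z = 37785 × 0.38001 = 14359 m.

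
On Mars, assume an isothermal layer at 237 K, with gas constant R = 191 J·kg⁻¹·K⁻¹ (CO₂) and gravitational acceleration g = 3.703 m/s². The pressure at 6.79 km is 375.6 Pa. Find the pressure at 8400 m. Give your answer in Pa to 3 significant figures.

Scale height: H = RT/g = 191 × 237 / 3.703 = 12224 m.
Between two levels, P₂ = P₁ exp(−Δz/H) with Δz = z₂ − z₁.
Δz = 8400.0 − 6790.0 = 1610.0 m; Δz/H = 1610.0/12224 = 0.13171.
P₂ = 375.6 × exp(−0.13171) = 375.6 × 0.87660 = 329.25 Pa.

P ≈ 329 Pa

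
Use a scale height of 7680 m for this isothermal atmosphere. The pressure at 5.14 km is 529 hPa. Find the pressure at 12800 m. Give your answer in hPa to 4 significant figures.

P ≈ 195.1 hPa

Between two levels, P₂ = P₁ exp(−Δz/H) with Δz = z₂ − z₁.
Δz = 12800 − 5140.0 = 7660.0 m; Δz/H = 7660.0/7680.0 = 0.99740.
P₂ = 529 × exp(−0.99740) = 529 × 0.36884 = 195.12 hPa.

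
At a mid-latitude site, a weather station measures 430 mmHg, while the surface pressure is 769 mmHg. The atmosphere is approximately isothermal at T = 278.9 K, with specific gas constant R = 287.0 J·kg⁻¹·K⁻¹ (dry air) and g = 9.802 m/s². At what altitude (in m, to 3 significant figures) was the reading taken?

Scale height: H = RT/g = 287.0 × 278.9 / 9.802 = 8166.1 m.
Invert the barometric formula: z = H ln(P₀/P).
P₀/P = 769/430 = 1.7884; ln(1.7884) = 0.58132.
z = 8166.1 × 0.58132 = 4747.1 m.

z ≈ 4750 m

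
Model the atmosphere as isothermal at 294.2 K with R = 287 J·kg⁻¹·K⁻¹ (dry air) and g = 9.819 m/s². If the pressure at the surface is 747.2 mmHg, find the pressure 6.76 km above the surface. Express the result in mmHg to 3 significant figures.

Scale height: H = RT/g = 287 × 294.2 / 9.819 = 8599.2 m.
Barometric formula: P = P₀ exp(−z/H).
z/H = 6760.0/8599.2 = 0.78612; exp(−0.78612) = 0.45561.
P = 747.2 × 0.45561 = 340.43 mmHg.

P ≈ 340 mmHg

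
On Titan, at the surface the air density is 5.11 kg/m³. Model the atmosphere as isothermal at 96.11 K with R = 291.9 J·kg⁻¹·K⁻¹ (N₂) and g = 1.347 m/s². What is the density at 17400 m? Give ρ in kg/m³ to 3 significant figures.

ρ ≈ 2.22 kg/m³

Scale height: H = RT/g = 291.9 × 96.11 / 1.347 = 20827 m.
In an isothermal atmosphere, density decays like pressure: ρ = ρ₀ exp(−z/H).
z/H = 17400/20827 = 0.83545; exp(−0.83545) = 0.43368.
ρ = 5.11 × 0.43368 = 2.2161 kg/m³.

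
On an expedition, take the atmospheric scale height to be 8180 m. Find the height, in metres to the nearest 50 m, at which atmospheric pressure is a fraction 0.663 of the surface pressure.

z ≈ 3350 m

Set P/P₀ = exp(−z/H) = 0.663, so z = −H ln(0.663).
−ln(0.663) = 0.41098; z = 8180.0 × 0.41098 = 3361.8 m.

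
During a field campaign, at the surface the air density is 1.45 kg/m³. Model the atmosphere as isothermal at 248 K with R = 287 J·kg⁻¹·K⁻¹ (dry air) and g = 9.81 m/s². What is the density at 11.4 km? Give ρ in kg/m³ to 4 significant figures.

Scale height: H = RT/g = 287 × 248 / 9.81 = 7255.5 m.
In an isothermal atmosphere, density decays like pressure: ρ = ρ₀ exp(−z/H).
z/H = 11400/7255.5 = 1.5712; exp(−1.5712) = 0.20780.
ρ = 1.45 × 0.20780 = 0.30131 kg/m³.

ρ ≈ 0.3013 kg/m³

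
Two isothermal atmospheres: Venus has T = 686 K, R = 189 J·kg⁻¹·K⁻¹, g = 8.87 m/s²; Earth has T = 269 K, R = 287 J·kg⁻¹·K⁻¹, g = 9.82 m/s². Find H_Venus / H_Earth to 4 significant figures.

H_Venus/H_Earth ≈ 1.859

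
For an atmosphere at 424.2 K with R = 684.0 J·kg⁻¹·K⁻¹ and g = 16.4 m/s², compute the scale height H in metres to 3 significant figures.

H ≈ 17700 m

The scale height of an isothermal atmosphere is H = RT/g.
H = 684.0 × 424.2 / 16.4 = 290150/16.4 = 17692 m.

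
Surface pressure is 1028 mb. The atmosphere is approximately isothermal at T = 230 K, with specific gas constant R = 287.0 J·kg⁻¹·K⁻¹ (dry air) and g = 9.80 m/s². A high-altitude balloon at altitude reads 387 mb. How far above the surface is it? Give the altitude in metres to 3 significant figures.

Scale height: H = RT/g = 287.0 × 230 / 9.80 = 6735.7 m.
Invert the barometric formula: z = H ln(P₀/P).
P₀/P = 1028/387 = 2.6563; ln(2.6563) = 0.97693.
z = 6735.7 × 0.97693 = 6580.3 m.

z ≈ 6580 m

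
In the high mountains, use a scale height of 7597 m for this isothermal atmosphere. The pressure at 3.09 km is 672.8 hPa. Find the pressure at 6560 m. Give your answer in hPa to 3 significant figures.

Between two levels, P₂ = P₁ exp(−Δz/H) with Δz = z₂ − z₁.
Δz = 6560.0 − 3090.0 = 3470.0 m; Δz/H = 3470.0/7597.0 = 0.45676.
P₂ = 672.8 × exp(−0.45676) = 672.8 × 0.63333 = 426.10 hPa.

P ≈ 426 hPa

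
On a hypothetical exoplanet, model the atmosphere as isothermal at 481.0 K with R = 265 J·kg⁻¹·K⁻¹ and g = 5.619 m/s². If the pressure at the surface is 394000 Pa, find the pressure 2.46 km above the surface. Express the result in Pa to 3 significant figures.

P ≈ 354000 Pa

Scale height: H = RT/g = 265 × 481.0 / 5.619 = 22685 m.
Barometric formula: P = P₀ exp(−z/H).
z/H = 2460.0/22685 = 0.10844; exp(−0.10844) = 0.89723.
P = 394000 × 0.89723 = 353510 Pa.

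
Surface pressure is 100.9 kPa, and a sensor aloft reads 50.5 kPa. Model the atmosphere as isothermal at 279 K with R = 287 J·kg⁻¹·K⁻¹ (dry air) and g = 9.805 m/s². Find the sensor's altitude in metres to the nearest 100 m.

Scale height: H = RT/g = 287 × 279 / 9.805 = 8166.5 m.
Invert the barometric formula: z = H ln(P₀/P).
P₀/P = 100.9/50.5 = 1.9980; ln(1.9980) = 0.69215.
z = 8166.5 × 0.69215 = 5652.4 m.

z ≈ 5700 m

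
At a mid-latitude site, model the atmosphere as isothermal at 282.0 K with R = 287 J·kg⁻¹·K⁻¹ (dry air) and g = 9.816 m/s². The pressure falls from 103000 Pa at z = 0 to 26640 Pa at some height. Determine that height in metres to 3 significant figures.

Scale height: H = RT/g = 287 × 282.0 / 9.816 = 8245.1 m.
Invert the barometric formula: z = H ln(P₀/P).
P₀/P = 103000/26640 = 3.8664; ln(3.8664) = 1.3523.
z = 8245.1 × 1.3523 = 11150 m.

z ≈ 11100 m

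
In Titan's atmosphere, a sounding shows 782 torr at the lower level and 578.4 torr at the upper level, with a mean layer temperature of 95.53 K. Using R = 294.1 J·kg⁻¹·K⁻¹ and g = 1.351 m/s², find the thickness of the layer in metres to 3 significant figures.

Δz ≈ 6270 m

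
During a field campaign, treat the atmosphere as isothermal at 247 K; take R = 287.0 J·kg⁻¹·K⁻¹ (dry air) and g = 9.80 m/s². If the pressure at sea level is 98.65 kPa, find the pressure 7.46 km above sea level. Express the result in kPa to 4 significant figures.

P ≈ 35.17 kPa

Scale height: H = RT/g = 287.0 × 247 / 9.80 = 7233.6 m.
Barometric formula: P = P₀ exp(−z/H).
z/H = 7460.0/7233.6 = 1.0313; exp(−1.0313) = 0.35654.
P = 98.65 × 0.35654 = 35.173 kPa.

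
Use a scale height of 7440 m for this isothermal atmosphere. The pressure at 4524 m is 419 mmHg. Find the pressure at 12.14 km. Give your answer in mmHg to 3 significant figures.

P ≈ 151 mmHg

Between two levels, P₂ = P₁ exp(−Δz/H) with Δz = z₂ − z₁.
Δz = 12140 − 4524.0 = 7616.0 m; Δz/H = 7616.0/7440.0 = 1.0237.
P₂ = 419 × exp(−1.0237) = 419 × 0.35926 = 150.53 mmHg.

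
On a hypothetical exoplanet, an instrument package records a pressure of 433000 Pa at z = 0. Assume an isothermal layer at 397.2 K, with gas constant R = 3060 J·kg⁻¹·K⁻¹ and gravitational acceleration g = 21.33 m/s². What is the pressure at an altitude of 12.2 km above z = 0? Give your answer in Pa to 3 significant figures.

Scale height: H = RT/g = 3060 × 397.2 / 21.33 = 56982 m.
Barometric formula: P = P₀ exp(−z/H).
z/H = 12200/56982 = 0.21410; exp(−0.21410) = 0.80727.
P = 433000 × 0.80727 = 349550 Pa.

P ≈ 350000 Pa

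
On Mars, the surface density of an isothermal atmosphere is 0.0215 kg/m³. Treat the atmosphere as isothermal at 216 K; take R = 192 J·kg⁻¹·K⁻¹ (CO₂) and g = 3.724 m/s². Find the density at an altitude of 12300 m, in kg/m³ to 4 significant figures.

ρ ≈ 0.007125 kg/m³

Scale height: H = RT/g = 192 × 216 / 3.724 = 11136 m.
In an isothermal atmosphere, density decays like pressure: ρ = ρ₀ exp(−z/H).
z/H = 12300/11136 = 1.1045; exp(−1.1045) = 0.33138.
ρ = 0.0215 × 0.33138 = 0.0071247 kg/m³.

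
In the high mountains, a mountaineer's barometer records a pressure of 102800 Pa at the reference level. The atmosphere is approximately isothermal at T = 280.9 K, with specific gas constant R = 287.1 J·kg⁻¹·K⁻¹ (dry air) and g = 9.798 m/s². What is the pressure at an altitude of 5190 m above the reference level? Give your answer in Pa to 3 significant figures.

P ≈ 54700 Pa

Scale height: H = RT/g = 287.1 × 280.9 / 9.798 = 8230.9 m.
Barometric formula: P = P₀ exp(−z/H).
z/H = 5190.0/8230.9 = 0.63055; exp(−0.63055) = 0.53230.
P = 102800 × 0.53230 = 54720 Pa.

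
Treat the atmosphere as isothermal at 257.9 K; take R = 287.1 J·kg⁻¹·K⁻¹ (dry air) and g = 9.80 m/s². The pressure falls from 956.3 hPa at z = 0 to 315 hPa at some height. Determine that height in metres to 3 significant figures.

z ≈ 8390 m

Scale height: H = RT/g = 287.1 × 257.9 / 9.80 = 7555.4 m.
Invert the barometric formula: z = H ln(P₀/P).
P₀/P = 956.3/315 = 3.0359; ln(3.0359) = 1.1105.
z = 7555.4 × 1.1105 = 8390.3 m.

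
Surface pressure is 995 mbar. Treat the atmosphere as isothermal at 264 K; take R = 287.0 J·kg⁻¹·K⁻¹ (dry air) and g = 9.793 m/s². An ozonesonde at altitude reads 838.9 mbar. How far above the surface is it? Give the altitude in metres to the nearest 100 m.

z ≈ 1300 m

Scale height: H = RT/g = 287.0 × 264 / 9.793 = 7737.0 m.
Invert the barometric formula: z = H ln(P₀/P).
P₀/P = 995/838.9 = 1.1861; ln(1.1861) = 0.17067.
z = 7737.0 × 0.17067 = 1320.5 m.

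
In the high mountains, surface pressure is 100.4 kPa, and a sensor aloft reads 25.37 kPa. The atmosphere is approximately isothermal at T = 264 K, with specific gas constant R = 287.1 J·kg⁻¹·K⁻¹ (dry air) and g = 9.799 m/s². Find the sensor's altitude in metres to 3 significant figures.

z ≈ 10600 m

Scale height: H = RT/g = 287.1 × 264 / 9.799 = 7734.9 m.
Invert the barometric formula: z = H ln(P₀/P).
P₀/P = 100.4/25.37 = 3.9574; ln(3.9574) = 1.3756.
z = 7734.9 × 1.3756 = 10640 m.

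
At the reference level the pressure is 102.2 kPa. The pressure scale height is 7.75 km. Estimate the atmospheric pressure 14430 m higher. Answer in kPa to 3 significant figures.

P ≈ 15.9 kPa

Barometric formula: P = P₀ exp(−z/H).
z/H = 14430/7750.0 = 1.8619; exp(−1.8619) = 0.15538.
P = 102.2 × 0.15538 = 15.880 kPa.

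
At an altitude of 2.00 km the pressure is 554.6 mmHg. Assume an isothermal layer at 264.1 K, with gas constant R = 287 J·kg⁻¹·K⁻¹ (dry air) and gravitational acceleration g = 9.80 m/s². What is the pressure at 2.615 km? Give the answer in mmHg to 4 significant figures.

Scale height: H = RT/g = 287 × 264.1 / 9.80 = 7734.4 m.
Between two levels, P₂ = P₁ exp(−Δz/H) with Δz = z₂ − z₁.
Δz = 2615.0 − 2000.0 = 615.00 m; Δz/H = 615.00/7734.4 = 0.079515.
P₂ = 554.6 × exp(−0.079515) = 554.6 × 0.92356 = 512.21 mmHg.

P ≈ 512.2 mmHg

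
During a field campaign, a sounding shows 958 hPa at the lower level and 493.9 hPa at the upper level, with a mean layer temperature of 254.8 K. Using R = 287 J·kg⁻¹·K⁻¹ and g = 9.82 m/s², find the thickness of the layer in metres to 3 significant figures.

Hypsometric equation: Δz = (R T̄/g) ln(P₁/P₂).
R T̄/g = 287 × 254.8 / 9.82 = 7446.8 m.
ln(958/493.9) = ln(1.9397) = 0.66253.
Δz = 7446.8 × 0.66253 = 4933.7 m.

Δz ≈ 4930 m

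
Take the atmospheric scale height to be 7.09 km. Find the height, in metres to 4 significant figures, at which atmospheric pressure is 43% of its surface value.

z ≈ 5984 m

Set P/P₀ = exp(−z/H) = 0.43, so z = −H ln(0.43).
−ln(0.43) = 0.84397; z = 7090.0 × 0.84397 = 5983.7 m.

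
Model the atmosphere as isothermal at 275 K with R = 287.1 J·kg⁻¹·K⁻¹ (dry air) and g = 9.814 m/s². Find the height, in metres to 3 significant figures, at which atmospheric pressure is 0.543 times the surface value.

z ≈ 4910 m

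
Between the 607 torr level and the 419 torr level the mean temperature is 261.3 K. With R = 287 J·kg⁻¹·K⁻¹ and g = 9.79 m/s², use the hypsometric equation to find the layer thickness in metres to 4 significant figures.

Δz ≈ 2839 m

Hypsometric equation: Δz = (R T̄/g) ln(P₁/P₂).
R T̄/g = 287 × 261.3 / 9.79 = 7660.2 m.
ln(607/419) = ln(1.4487) = 0.37067.
Δz = 7660.2 × 0.37067 = 2839.4 m.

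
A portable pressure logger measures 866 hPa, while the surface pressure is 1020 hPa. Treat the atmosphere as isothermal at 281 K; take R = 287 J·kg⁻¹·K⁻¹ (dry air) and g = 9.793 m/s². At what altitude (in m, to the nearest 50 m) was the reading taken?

z ≈ 1350 m

Scale height: H = RT/g = 287 × 281 / 9.793 = 8235.2 m.
Invert the barometric formula: z = H ln(P₀/P).
P₀/P = 1020/866 = 1.1778; ln(1.1778) = 0.16365.
z = 8235.2 × 0.16365 = 1347.7 m.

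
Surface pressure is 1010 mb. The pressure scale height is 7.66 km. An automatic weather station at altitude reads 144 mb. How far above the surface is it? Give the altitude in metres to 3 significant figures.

z ≈ 14900 m

Invert the barometric formula: z = H ln(P₀/P).
P₀/P = 1010/144 = 7.0139; ln(7.0139) = 1.9479.
z = 7660.0 × 1.9479 = 14921 m.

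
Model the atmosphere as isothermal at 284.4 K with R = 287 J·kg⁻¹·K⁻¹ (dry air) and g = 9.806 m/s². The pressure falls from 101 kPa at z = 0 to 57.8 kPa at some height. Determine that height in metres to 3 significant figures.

Scale height: H = RT/g = 287 × 284.4 / 9.806 = 8323.8 m.
Invert the barometric formula: z = H ln(P₀/P).
P₀/P = 101/57.8 = 1.7474; ln(1.7474) = 0.55813.
z = 8323.8 × 0.55813 = 4645.8 m.

z ≈ 4650 m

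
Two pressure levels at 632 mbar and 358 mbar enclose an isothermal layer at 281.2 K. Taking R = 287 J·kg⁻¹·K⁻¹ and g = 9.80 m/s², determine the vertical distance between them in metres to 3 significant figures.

Hypsometric equation: Δz = (R T̄/g) ln(P₁/P₂).
R T̄/g = 287 × 281.2 / 9.80 = 8235.1 m.
ln(632/358) = ln(1.7654) = 0.56838.
Δz = 8235.1 × 0.56838 = 4680.7 m.

Δz ≈ 4680 m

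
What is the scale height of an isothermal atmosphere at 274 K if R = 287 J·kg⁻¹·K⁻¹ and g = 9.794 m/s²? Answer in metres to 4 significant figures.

H ≈ 8029 m

The scale height of an isothermal atmosphere is H = RT/g.
H = 287 × 274 / 9.794 = 78638/9.794 = 8029.2 m.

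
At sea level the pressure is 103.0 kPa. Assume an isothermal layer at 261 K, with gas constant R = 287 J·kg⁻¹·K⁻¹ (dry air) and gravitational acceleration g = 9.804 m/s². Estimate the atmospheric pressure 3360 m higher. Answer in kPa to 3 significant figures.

P ≈ 66.4 kPa

Scale height: H = RT/g = 287 × 261 / 9.804 = 7640.5 m.
Barometric formula: P = P₀ exp(−z/H).
z/H = 3360.0/7640.5 = 0.43976; exp(−0.43976) = 0.64419.
P = 103.0 × 0.64419 = 66.352 kPa.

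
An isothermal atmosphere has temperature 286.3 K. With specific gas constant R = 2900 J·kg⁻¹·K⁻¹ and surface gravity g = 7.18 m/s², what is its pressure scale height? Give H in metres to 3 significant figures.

H ≈ 116000 m

The scale height of an isothermal atmosphere is H = RT/g.
H = 2900 × 286.3 / 7.18 = 830270/7.18 = 115640 m.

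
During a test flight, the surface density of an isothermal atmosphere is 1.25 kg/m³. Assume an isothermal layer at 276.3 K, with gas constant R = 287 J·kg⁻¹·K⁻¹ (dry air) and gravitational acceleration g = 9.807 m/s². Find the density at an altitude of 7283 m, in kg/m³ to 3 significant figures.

Scale height: H = RT/g = 287 × 276.3 / 9.807 = 8085.9 m.
In an isothermal atmosphere, density decays like pressure: ρ = ρ₀ exp(−z/H).
z/H = 7283.0/8085.9 = 0.90070; exp(−0.90070) = 0.40629.
ρ = 1.25 × 0.40629 = 0.50786 kg/m³.

ρ ≈ 0.508 kg/m³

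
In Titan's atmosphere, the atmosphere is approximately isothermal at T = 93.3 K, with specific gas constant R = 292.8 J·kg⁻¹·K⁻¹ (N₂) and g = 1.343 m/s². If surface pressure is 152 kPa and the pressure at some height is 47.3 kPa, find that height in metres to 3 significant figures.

z ≈ 23700 m

Scale height: H = RT/g = 292.8 × 93.3 / 1.343 = 20341 m.
Invert the barometric formula: z = H ln(P₀/P).
P₀/P = 152/47.3 = 3.2135; ln(3.2135) = 1.1674.
z = 20341 × 1.1674 = 23746 m.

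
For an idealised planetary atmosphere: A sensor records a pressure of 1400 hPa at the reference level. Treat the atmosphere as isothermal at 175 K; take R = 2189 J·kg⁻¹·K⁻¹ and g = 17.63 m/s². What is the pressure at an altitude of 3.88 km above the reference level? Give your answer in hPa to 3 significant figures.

P ≈ 1170 hPa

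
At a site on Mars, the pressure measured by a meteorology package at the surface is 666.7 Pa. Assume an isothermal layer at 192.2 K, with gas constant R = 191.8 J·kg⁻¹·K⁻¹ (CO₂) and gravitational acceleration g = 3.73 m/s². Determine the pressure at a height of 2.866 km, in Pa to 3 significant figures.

P ≈ 499 Pa

Scale height: H = RT/g = 191.8 × 192.2 / 3.73 = 9883.1 m.
Barometric formula: P = P₀ exp(−z/H).
z/H = 2866.0/9883.1 = 0.28999; exp(−0.28999) = 0.74827.
P = 666.7 × 0.74827 = 498.87 Pa.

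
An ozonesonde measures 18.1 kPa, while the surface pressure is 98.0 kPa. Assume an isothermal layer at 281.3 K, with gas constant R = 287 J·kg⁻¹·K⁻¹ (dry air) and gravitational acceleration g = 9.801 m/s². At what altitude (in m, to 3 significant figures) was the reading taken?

Scale height: H = RT/g = 287 × 281.3 / 9.801 = 8237.2 m.
Invert the barometric formula: z = H ln(P₀/P).
P₀/P = 98.0/18.1 = 5.4144; ln(5.4144) = 1.6891.
z = 8237.2 × 1.6891 = 13913 m.

z ≈ 13900 m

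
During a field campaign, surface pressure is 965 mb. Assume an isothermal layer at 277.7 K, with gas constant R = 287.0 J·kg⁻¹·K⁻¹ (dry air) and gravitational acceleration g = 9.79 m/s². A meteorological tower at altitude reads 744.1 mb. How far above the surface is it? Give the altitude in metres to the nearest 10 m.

Scale height: H = RT/g = 287.0 × 277.7 / 9.79 = 8140.9 m.
Invert the barometric formula: z = H ln(P₀/P).
P₀/P = 965/744.1 = 1.2969; ln(1.2969) = 0.25998.
z = 8140.9 × 0.25998 = 2116.5 m.

z ≈ 2120 m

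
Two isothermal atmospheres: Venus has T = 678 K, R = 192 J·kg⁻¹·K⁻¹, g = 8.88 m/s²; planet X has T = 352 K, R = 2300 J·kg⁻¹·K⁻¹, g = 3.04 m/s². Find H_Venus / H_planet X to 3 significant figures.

H = RT/g for each body.
H_Venus = 192 × 678 / 8.88 = 14659 m.
H_planet X = 2300 × 352 / 3.04 = 266320 m.
H_Venus/H_planet X = 14659/266320 = 0.055043.

H_Venus/H_planet X ≈ 0.0550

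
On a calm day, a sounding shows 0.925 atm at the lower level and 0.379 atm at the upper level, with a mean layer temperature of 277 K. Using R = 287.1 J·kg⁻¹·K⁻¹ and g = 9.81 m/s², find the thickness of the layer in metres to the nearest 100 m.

Hypsometric equation: Δz = (R T̄/g) ln(P₁/P₂).
R T̄/g = 287.1 × 277 / 9.81 = 8106.7 m.
ln(0.925/0.379) = ln(2.4406) = 0.89224.
Δz = 8106.7 × 0.89224 = 7233.1 m.

Δz ≈ 7200 m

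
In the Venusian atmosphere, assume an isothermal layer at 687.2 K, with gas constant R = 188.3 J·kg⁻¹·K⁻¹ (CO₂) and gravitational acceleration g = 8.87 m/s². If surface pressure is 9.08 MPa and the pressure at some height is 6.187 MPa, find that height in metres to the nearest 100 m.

Scale height: H = RT/g = 188.3 × 687.2 / 8.87 = 14588 m.
Invert the barometric formula: z = H ln(P₀/P).
P₀/P = 9.08/6.187 = 1.4676; ln(1.4676) = 0.38363.
z = 14588 × 0.38363 = 5596.4 m.

z ≈ 5600 m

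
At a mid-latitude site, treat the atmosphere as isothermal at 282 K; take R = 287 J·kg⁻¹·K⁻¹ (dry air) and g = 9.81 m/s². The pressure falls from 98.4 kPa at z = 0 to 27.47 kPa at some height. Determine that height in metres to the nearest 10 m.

z ≈ 10530 m

Scale height: H = RT/g = 287 × 282 / 9.81 = 8250.2 m.
Invert the barometric formula: z = H ln(P₀/P).
P₀/P = 98.4/27.47 = 3.5821; ln(3.5821) = 1.2759.
z = 8250.2 × 1.2759 = 10526 m.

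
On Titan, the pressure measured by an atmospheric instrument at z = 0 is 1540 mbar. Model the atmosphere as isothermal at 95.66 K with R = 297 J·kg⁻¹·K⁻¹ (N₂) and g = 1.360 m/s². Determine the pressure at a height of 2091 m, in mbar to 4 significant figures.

Scale height: H = RT/g = 297 × 95.66 / 1.360 = 20890 m.
Barometric formula: P = P₀ exp(−z/H).
z/H = 2091.0/20890 = 0.10010; exp(−0.10010) = 0.90475.
P = 1540 × 0.90475 = 1393.3 mbar.

P ≈ 1393 mbar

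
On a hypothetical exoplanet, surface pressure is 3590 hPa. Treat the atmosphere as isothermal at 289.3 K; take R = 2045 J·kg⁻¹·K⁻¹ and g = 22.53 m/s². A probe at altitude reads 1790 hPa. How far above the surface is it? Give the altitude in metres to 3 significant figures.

Scale height: H = RT/g = 2045 × 289.3 / 22.53 = 26259 m.
Invert the barometric formula: z = H ln(P₀/P).
P₀/P = 3590/1790 = 2.0056; ln(2.0056) = 0.69594.
z = 26259 × 0.69594 = 18275 m.

z ≈ 18300 m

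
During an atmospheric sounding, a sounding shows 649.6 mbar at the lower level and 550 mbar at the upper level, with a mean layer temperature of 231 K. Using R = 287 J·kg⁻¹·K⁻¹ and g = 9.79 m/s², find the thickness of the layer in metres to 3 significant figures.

Δz ≈ 1130 m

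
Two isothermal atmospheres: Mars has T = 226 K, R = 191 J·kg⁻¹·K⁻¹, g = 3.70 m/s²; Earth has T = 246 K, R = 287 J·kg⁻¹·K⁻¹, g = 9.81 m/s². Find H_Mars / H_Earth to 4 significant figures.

H = RT/g for each body.
H_Mars = 191 × 226 / 3.70 = 11666 m.
H_Earth = 287 × 246 / 9.81 = 7196.9 m.
H_Mars/H_Earth = 11666/7196.9 = 1.6210.

H_Mars/H_Earth ≈ 1.621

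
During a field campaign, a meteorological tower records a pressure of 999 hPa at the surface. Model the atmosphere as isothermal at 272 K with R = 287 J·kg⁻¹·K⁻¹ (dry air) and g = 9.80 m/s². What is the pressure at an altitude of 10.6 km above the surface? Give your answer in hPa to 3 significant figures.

Scale height: H = RT/g = 287 × 272 / 9.80 = 7965.7 m.
Barometric formula: P = P₀ exp(−z/H).
z/H = 10600/7965.7 = 1.3307; exp(−1.3307) = 0.26429.
P = 999 × 0.26429 = 264.03 hPa.

P ≈ 264 hPa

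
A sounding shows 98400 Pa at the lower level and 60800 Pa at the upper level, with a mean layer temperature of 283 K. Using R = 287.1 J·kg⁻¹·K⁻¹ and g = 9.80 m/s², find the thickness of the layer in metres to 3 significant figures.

Δz ≈ 3990 m

Hypsometric equation: Δz = (R T̄/g) ln(P₁/P₂).
R T̄/g = 287.1 × 283 / 9.80 = 8290.7 m.
ln(98400/60800) = ln(1.6184) = 0.48144.
Δz = 8290.7 × 0.48144 = 3991.5 m.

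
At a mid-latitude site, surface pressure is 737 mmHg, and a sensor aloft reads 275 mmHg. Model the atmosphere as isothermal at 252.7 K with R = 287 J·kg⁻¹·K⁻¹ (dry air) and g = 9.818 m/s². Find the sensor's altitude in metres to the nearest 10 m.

Scale height: H = RT/g = 287 × 252.7 / 9.818 = 7386.9 m.
Invert the barometric formula: z = H ln(P₀/P).
P₀/P = 737/275 = 2.6800; ln(2.6800) = 0.98582.
z = 7386.9 × 0.98582 = 7282.2 m.

z ≈ 7280 m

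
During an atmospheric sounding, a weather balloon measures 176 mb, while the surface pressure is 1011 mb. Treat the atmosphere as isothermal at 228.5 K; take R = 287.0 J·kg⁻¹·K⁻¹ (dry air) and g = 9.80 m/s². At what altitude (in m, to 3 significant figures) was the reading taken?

Scale height: H = RT/g = 287.0 × 228.5 / 9.80 = 6691.8 m.
Invert the barometric formula: z = H ln(P₀/P).
P₀/P = 1011/176 = 5.7443; ln(5.7443) = 1.7482.
z = 6691.8 × 1.7482 = 11699 m.

z ≈ 11700 m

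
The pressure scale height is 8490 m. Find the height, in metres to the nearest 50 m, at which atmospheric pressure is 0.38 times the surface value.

z ≈ 8200 m

Set P/P₀ = exp(−z/H) = 0.38, so z = −H ln(0.38).
−ln(0.38) = 0.96758; z = 8490.0 × 0.96758 = 8214.8 m.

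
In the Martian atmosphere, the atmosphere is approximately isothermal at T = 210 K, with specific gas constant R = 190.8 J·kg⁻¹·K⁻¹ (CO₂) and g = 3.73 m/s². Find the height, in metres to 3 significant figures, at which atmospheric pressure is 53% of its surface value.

Scale height: H = RT/g = 190.8 × 210 / 3.73 = 10742 m.
Set P/P₀ = exp(−z/H) = 0.53, so z = −H ln(0.53).
−ln(0.53) = 0.63488; z = 10742 × 0.63488 = 6819.9 m.

z ≈ 6820 m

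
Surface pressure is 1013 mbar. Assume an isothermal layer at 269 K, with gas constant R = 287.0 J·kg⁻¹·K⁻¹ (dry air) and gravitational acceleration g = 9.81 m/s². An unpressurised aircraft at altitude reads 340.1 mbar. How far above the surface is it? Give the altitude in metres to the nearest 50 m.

z ≈ 8600 m

Scale height: H = RT/g = 287.0 × 269 / 9.81 = 7869.8 m.
Invert the barometric formula: z = H ln(P₀/P).
P₀/P = 1013/340.1 = 2.9785; ln(2.9785) = 1.0914.
z = 7869.8 × 1.0914 = 8589.1 m.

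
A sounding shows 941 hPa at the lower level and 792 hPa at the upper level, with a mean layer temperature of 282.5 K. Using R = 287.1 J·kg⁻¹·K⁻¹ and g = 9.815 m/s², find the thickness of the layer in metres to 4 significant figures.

Δz ≈ 1424 m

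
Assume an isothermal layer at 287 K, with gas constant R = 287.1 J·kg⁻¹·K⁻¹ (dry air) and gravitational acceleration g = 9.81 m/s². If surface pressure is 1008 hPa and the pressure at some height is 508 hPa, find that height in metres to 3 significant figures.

Scale height: H = RT/g = 287.1 × 287 / 9.81 = 8399.4 m.
Invert the barometric formula: z = H ln(P₀/P).
P₀/P = 1008/508 = 1.9843; ln(1.9843) = 0.68527.
z = 8399.4 × 0.68527 = 5755.9 m.

z ≈ 5760 m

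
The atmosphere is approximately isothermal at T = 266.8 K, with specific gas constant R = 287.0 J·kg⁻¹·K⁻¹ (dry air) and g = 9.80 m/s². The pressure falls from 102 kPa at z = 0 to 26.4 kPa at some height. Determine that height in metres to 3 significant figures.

Scale height: H = RT/g = 287.0 × 266.8 / 9.80 = 7813.4 m.
Invert the barometric formula: z = H ln(P₀/P).
P₀/P = 102/26.4 = 3.8636; ln(3.8636) = 1.3516.
z = 7813.4 × 1.3516 = 10561 m.

z ≈ 10600 m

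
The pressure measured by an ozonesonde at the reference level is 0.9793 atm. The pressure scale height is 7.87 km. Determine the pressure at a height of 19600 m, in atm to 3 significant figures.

P ≈ 0.0812 atm

Barometric formula: P = P₀ exp(−z/H).
z/H = 19600/7870.0 = 2.4905; exp(−2.4905) = 0.082869.
P = 0.9793 × 0.082869 = 0.081154 atm.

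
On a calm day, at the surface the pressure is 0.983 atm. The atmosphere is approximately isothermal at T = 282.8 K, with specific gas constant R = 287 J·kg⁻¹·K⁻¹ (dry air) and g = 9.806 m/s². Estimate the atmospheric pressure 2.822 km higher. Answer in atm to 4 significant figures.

P ≈ 0.6990 atm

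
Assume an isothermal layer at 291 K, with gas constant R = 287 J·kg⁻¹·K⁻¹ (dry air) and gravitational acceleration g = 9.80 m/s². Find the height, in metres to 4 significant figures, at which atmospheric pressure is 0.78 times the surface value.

z ≈ 2117 m

Scale height: H = RT/g = 287 × 291 / 9.80 = 8522.1 m.
Set P/P₀ = exp(−z/H) = 0.78, so z = −H ln(0.78).
−ln(0.78) = 0.24846; z = 8522.1 × 0.24846 = 2117.4 m.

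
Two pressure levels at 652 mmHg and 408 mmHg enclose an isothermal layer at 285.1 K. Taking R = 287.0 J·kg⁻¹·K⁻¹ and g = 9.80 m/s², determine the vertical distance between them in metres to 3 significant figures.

Hypsometric equation: Δz = (R T̄/g) ln(P₁/P₂).
R T̄/g = 287.0 × 285.1 / 9.80 = 8349.4 m.
ln(652/408) = ln(1.5980) = 0.46875.
Δz = 8349.4 × 0.46875 = 3913.8 m.

Δz ≈ 3910 m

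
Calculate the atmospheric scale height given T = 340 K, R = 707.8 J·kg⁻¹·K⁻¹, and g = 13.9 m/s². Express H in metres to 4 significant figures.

H ≈ 17310 m

The scale height of an isothermal atmosphere is H = RT/g.
H = 707.8 × 340 / 13.9 = 240650/13.9 = 17313 m.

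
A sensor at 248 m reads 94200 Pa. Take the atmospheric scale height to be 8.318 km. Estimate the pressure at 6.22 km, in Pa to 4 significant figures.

Between two levels, P₂ = P₁ exp(−Δz/H) with Δz = z₂ − z₁.
Δz = 6220.0 − 248.00 = 5972.0 m; Δz/H = 5972.0/8318.0 = 0.71796.
P₂ = 94200 × exp(−0.71796) = 94200 × 0.48775 = 45946 Pa.

P ≈ 45950 Pa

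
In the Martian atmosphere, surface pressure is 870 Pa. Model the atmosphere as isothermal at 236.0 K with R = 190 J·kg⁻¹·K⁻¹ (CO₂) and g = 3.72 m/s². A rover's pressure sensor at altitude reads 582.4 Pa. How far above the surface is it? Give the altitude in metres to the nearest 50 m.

Scale height: H = RT/g = 190 × 236.0 / 3.72 = 12054 m.
Invert the barometric formula: z = H ln(P₀/P).
P₀/P = 870/582.4 = 1.4938; ln(1.4938) = 0.40132.
z = 12054 × 0.40132 = 4837.5 m.

z ≈ 4850 m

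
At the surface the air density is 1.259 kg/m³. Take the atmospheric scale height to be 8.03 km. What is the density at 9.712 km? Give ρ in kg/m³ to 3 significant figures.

ρ ≈ 0.376 kg/m³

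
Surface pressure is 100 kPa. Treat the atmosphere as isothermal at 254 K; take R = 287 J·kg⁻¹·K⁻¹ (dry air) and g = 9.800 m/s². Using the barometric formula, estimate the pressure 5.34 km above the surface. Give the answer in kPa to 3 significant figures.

P ≈ 48.8 kPa

Scale height: H = RT/g = 287 × 254 / 9.800 = 7438.6 m.
Barometric formula: P = P₀ exp(−z/H).
z/H = 5340.0/7438.6 = 0.71788; exp(−0.71788) = 0.48779.
P = 100 × 0.48779 = 48.779 kPa.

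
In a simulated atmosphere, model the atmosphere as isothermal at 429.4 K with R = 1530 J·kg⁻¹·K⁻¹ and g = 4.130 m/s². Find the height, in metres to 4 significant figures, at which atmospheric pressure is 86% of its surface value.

Scale height: H = RT/g = 1530 × 429.4 / 4.130 = 159080 m.
Set P/P₀ = exp(−z/H) = 0.86, so z = −H ln(0.86).
−ln(0.86) = 0.15082; z = 159080 × 0.15082 = 23992 m.

z ≈ 23990 m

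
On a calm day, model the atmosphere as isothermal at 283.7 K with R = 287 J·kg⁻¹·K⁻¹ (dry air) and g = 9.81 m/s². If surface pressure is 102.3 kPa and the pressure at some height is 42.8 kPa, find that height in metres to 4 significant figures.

z ≈ 7232 m

Scale height: H = RT/g = 287 × 283.7 / 9.81 = 8299.9 m.
Invert the barometric formula: z = H ln(P₀/P).
P₀/P = 102.3/42.8 = 2.3902; ln(2.3902) = 0.87138.
z = 8299.9 × 0.87138 = 7232.4 m.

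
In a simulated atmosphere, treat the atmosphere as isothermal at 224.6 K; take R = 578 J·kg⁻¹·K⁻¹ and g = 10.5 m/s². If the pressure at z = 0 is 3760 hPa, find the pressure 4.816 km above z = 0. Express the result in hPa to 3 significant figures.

P ≈ 2550 hPa

Scale height: H = RT/g = 578 × 224.6 / 10.5 = 12364 m.
Barometric formula: P = P₀ exp(−z/H).
z/H = 4816.0/12364 = 0.38952; exp(−0.38952) = 0.67738.
P = 3760 × 0.67738 = 2546.9 hPa.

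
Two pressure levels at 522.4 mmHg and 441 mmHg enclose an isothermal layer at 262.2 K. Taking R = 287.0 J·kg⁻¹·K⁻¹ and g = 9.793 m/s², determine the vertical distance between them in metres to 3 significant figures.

Hypsometric equation: Δz = (R T̄/g) ln(P₁/P₂).
R T̄/g = 287.0 × 262.2 / 9.793 = 7684.2 m.
ln(522.4/441) = ln(1.1846) = 0.16941.
Δz = 7684.2 × 0.16941 = 1301.8 m.

Δz ≈ 1300 m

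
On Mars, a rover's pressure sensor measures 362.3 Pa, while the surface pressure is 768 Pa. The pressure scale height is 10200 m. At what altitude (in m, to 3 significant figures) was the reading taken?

Invert the barometric formula: z = H ln(P₀/P).
P₀/P = 768/362.3 = 2.1198; ln(2.1198) = 0.75132.
z = 10200 × 0.75132 = 7663.5 m.

z ≈ 7660 m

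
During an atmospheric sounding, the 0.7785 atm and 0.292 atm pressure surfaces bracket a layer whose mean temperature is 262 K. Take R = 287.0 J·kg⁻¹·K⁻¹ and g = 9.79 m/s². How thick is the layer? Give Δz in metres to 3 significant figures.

Δz ≈ 7530 m

Hypsometric equation: Δz = (R T̄/g) ln(P₁/P₂).
R T̄/g = 287.0 × 262 / 9.79 = 7680.7 m.
ln(0.7785/0.292) = ln(2.6661) = 0.98062.
Δz = 7680.7 × 0.98062 = 7531.8 m.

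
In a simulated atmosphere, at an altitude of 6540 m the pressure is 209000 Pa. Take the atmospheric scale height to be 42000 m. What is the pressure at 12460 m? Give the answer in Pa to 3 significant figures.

P ≈ 182000 Pa

Between two levels, P₂ = P₁ exp(−Δz/H) with Δz = z₂ − z₁.
Δz = 12460 − 6540.0 = 5920.0 m; Δz/H = 5920.0/42000 = 0.14095.
P₂ = 209000 × exp(−0.14095) = 209000 × 0.86853 = 181520 Pa.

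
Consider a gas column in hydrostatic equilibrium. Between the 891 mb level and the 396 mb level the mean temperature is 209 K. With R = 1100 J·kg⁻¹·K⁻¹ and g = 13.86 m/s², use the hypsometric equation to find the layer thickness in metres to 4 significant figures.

Hypsometric equation: Δz = (R T̄/g) ln(P₁/P₂).
R T̄/g = 1100 × 209 / 13.86 = 16587 m.
ln(891/396) = ln(2.2500) = 0.81093.
Δz = 16587 × 0.81093 = 13451 m.

Δz ≈ 13450 m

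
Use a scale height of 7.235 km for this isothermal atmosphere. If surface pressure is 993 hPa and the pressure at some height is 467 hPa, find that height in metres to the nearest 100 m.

z ≈ 5500 m

Invert the barometric formula: z = H ln(P₀/P).
P₀/P = 993/467 = 2.1263; ln(2.1263) = 0.75438.
z = 7235.0 × 0.75438 = 5457.9 m.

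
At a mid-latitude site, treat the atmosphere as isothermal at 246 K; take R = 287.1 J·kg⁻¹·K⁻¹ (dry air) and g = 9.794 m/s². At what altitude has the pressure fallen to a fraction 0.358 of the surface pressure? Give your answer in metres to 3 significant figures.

Scale height: H = RT/g = 287.1 × 246 / 9.794 = 7211.2 m.
Set P/P₀ = exp(−z/H) = 0.358, so z = −H ln(0.358).
−ln(0.358) = 1.0272; z = 7211.2 × 1.0272 = 7407.3 m.

z ≈ 7410 m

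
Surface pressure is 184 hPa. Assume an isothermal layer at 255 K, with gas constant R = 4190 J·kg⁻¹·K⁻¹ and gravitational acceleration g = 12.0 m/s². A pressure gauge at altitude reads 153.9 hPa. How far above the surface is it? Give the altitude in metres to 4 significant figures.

Scale height: H = RT/g = 4190 × 255 / 12.0 = 89038 m.
Invert the barometric formula: z = H ln(P₀/P).
P₀/P = 184/153.9 = 1.1956; ln(1.1956) = 0.17865.
z = 89038 × 0.17865 = 15907 m.

z ≈ 15910 m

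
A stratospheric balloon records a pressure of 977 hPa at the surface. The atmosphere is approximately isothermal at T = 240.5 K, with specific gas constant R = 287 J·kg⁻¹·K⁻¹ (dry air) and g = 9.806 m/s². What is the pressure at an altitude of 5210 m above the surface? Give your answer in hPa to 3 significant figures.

Scale height: H = RT/g = 287 × 240.5 / 9.806 = 7038.9 m.
Barometric formula: P = P₀ exp(−z/H).
z/H = 5210.0/7038.9 = 0.74017; exp(−0.74017) = 0.47703.
P = 977 × 0.47703 = 466.06 hPa.

P ≈ 466 hPa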